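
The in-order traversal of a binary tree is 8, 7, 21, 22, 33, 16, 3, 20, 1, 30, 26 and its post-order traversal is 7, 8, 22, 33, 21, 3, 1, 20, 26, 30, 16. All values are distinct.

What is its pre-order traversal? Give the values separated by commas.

The last element of post-order is the root; it splits in-order into left and right subtrees.
Root 16: left subtree has 5 nodes {8, 7, 21, 22, 33}, right has 5 {3, 20, 1, 30, 26}.
  Root 21: left subtree has 2 nodes {8, 7}, right has 2 {22, 33}.
    Root 8: left subtree has 0 nodes { }, right has 1 {7}.
    Root 33: left subtree has 1 node {22}, right has 0 { }.
  Root 30: left subtree has 3 nodes {3, 20, 1}, right has 1 {26}.
    Root 20: left subtree has 1 node {3}, right has 1 {1}.

16, 21, 8, 7, 33, 22, 30, 20, 3, 1, 26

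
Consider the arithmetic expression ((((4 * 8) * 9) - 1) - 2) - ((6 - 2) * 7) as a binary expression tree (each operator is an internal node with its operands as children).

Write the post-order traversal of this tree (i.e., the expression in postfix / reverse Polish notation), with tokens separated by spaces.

4 8 * 9 * 1 - 2 - 6 2 - 7 * -

Post-order on an expression tree gives postfix notation: for each operator, emit left operand, right operand, then the operator.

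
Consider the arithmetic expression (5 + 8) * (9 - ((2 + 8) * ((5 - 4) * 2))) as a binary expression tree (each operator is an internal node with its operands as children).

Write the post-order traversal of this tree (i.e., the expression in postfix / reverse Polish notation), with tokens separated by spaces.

Post-order on an expression tree gives postfix notation: for each operator, emit left operand, right operand, then the operator.

5 8 + 9 2 8 + 5 4 - 2 * * - *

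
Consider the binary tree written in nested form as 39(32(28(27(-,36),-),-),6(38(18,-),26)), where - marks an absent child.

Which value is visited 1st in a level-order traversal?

Level-order visits nodes level by level from the root, left to right within each level.
Level 0: 39
Level 1: 32, 6
Level 2: 28, 38, 26
Level 3: 27, 18
Level 4: 36
Full level-order sequence: 39, 32, 6, 28, 38, 26, 27, 18, 36.

39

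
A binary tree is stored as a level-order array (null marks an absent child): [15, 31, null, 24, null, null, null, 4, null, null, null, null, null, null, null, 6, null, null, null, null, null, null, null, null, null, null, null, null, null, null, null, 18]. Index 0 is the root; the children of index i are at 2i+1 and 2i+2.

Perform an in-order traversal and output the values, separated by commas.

In-order visits the left subtree, then the node, then the right subtree.
At 15: go left to 31.
  At 31: go left to 24.
    At 24: go left to 4.
      At 4: go left to 6.
        At 6: go left to 18.
          18 is a leaf — visit 18.
        Visit 6.
        At 6: no right child.
      Visit 4.
      At 4: no right child.
    Visit 24.
    At 24: no right child.
  Visit 31.
  At 31: no right child.
Visit 15.
At 15: no right child.

18, 6, 4, 24, 31, 15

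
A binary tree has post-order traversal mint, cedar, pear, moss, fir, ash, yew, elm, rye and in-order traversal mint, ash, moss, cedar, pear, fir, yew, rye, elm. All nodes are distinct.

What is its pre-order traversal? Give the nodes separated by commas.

The last element of post-order is the root; it splits in-order into left and right subtrees.
Root rye: left subtree has 7 nodes {mint, ash, moss, cedar, pear, fir, yew}, right has 1 {elm}.
  Root yew: left subtree has 6 nodes {mint, ash, moss, cedar, pear, fir}, right has 0 { }.
    Root ash: left subtree has 1 node {mint}, right has 4 {moss, cedar, pear, fir}.
      Root fir: left subtree has 3 nodes {moss, cedar, pear}, right has 0 { }.
        Root moss: left subtree has 0 nodes { }, right has 2 {cedar, pear}.
          Root pear: left subtree has 1 node {cedar}, right has 0 { }.

rye, yew, ash, mint, fir, moss, pear, cedar, elm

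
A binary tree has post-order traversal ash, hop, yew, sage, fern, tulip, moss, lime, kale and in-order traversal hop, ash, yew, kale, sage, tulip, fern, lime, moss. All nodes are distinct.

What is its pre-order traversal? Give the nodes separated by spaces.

kale yew hop ash lime tulip sage fern moss

The last element of post-order is the root; it splits in-order into left and right subtrees.
Root kale: left subtree has 3 nodes {hop, ash, yew}, right has 5 {sage, tulip, fern, lime, moss}.
  Root yew: left subtree has 2 nodes {hop, ash}, right has 0 { }.
    Root hop: left subtree has 0 nodes { }, right has 1 {ash}.
  Root lime: left subtree has 3 nodes {sage, tulip, fern}, right has 1 {moss}.
    Root tulip: left subtree has 1 node {sage}, right has 1 {fern}.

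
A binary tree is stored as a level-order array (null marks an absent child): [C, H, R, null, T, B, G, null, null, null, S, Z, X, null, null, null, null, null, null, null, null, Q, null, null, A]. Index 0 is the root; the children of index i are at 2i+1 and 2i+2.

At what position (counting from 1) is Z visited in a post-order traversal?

Post-order visits the left subtree, then the right subtree, then the node.
At C: go left to H.
  At H: no left child.
  At H: go right to T.
    At T: no left child.
    At T: go right to S.
      At S: go left to Q.
        Q is a leaf — visit Q.
      At S: no right child.
      Visit S.
    Visit T.
  Visit H.
At C: go right to R.
  At R: go left to B.
    At B: go left to Z.
      At Z: no left child.
      At Z: go right to A.
        A is a leaf — visit A.
      Visit Z.
    At B: go right to X.
      X is a leaf — visit X.
    Visit B.
  At R: go right to G.
    G is a leaf — visit G.
  Visit R.
Visit C.
Full post-order sequence: Q, S, T, H, A, Z, X, B, G, R, C.

6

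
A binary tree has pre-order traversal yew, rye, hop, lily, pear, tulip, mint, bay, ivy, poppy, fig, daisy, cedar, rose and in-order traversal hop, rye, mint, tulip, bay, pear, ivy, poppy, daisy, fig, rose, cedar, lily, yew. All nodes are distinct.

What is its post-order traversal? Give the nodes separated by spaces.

hop mint bay tulip daisy rose cedar fig poppy ivy pear lily rye yew

The first element of pre-order is the root; it splits in-order into left and right subtrees.
Root yew: left subtree has 13 nodes {hop, rye, mint, tulip, bay, pear, ivy, poppy, daisy, fig, rose, cedar, lily}, right has 0 { }.
  Root rye: left subtree has 1 node {hop}, right has 11 {mint, tulip, bay, pear, ivy, poppy, daisy, fig, rose, cedar, lily}.
    Root lily: left subtree has 10 nodes {mint, tulip, bay, pear, ivy, poppy, daisy, fig, rose, cedar}, right has 0 { }.
      Root pear: left subtree has 3 nodes {mint, tulip, bay}, right has 6 {ivy, poppy, daisy, fig, rose, cedar}.
        Root tulip: left subtree has 1 node {mint}, right has 1 {bay}.
        Root ivy: left subtree has 0 nodes { }, right has 5 {poppy, daisy, fig, rose, cedar}.
          Root poppy: left subtree has 0 nodes { }, right has 4 {daisy, fig, rose, cedar}.
            Root fig: left subtree has 1 node {daisy}, right has 2 {rose, cedar}.
              Root cedar: left subtree has 1 node {rose}, right has 0 { }.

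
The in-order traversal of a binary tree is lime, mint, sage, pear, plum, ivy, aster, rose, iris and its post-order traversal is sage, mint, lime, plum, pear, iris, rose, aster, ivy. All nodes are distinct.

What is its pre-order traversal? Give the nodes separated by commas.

ivy, pear, lime, mint, sage, plum, aster, rose, iris

The last element of post-order is the root; it splits in-order into left and right subtrees.
Root ivy: left subtree has 5 nodes {lime, mint, sage, pear, plum}, right has 3 {aster, rose, iris}.
  Root pear: left subtree has 3 nodes {lime, mint, sage}, right has 1 {plum}.
    Root lime: left subtree has 0 nodes { }, right has 2 {mint, sage}.
      Root mint: left subtree has 0 nodes { }, right has 1 {sage}.
  Root aster: left subtree has 0 nodes { }, right has 2 {rose, iris}.
    Root rose: left subtree has 0 nodes { }, right has 1 {iris}.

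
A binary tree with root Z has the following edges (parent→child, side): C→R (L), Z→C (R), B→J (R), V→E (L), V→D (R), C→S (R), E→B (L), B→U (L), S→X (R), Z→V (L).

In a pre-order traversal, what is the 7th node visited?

Pre-order visits the node, then its left subtree, then its right subtree.
Visit Z.
At Z: go left to V.
  Visit V.
  At V: go left to E.
    Visit E.
    At E: go left to B.
      Visit B.
      At B: go left to U.
        U is a leaf — visit U.
      At B: go right to J.
        J is a leaf — visit J.
    At E: no right child.
  At V: go right to D.
    D is a leaf — visit D.
At Z: go right to C.
  Visit C.
  At C: go left to R.
    R is a leaf — visit R.
  At C: go right to S.
    Visit S.
    At S: no left child.
    At S: go right to X.
      X is a leaf — visit X.
Full pre-order sequence: Z, V, E, B, U, J, D, C, R, S, X.

D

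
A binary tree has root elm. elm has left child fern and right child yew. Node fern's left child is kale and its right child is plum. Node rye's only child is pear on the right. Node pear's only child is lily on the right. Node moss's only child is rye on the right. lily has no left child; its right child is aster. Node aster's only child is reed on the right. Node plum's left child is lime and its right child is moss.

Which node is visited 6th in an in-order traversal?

In-order visits the left subtree, then the node, then the right subtree.
At elm: go left to fern.
  At fern: go left to kale.
    kale is a leaf — visit kale.
  Visit fern.
  At fern: go right to plum.
    At plum: go left to lime.
      lime is a leaf — visit lime.
    Visit plum.
    At plum: go right to moss.
      At moss: no left child.
      Visit moss.
      At moss: go right to rye.
        At rye: no left child.
        Visit rye.
        At rye: go right to pear.
          At pear: no left child.
          Visit pear.
          At pear: go right to lily.
            At lily: no left child.
            Visit lily.
            At lily: go right to aster.
              At aster: no left child.
              Visit aster.
              At aster: go right to reed.
                reed is a leaf — visit reed.
Visit elm.
At elm: go right to yew.
  yew is a leaf — visit yew.
Full in-order sequence: kale, fern, lime, plum, moss, rye, pear, lily, aster, reed, elm, yew.

rye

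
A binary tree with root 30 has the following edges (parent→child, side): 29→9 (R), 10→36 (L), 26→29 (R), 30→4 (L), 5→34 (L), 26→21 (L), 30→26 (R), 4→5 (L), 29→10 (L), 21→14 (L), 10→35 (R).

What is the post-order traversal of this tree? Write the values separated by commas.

Post-order visits the left subtree, then the right subtree, then the node.
At 30: go left to 4.
  At 4: go left to 5.
    At 5: go left to 34.
      34 is a leaf — visit 34.
    At 5: no right child.
    Visit 5.
  At 4: no right child.
  Visit 4.
At 30: go right to 26.
  At 26: go left to 21.
    At 21: go left to 14.
      14 is a leaf — visit 14.
    At 21: no right child.
    Visit 21.
  At 26: go right to 29.
    At 29: go left to 10.
      At 10: go left to 36.
        36 is a leaf — visit 36.
      At 10: go right to 35.
        35 is a leaf — visit 35.
      Visit 10.
    At 29: go right to 9.
      9 is a leaf — visit 9.
    Visit 29.
  Visit 26.
Visit 30.

34, 5, 4, 14, 21, 36, 35, 10, 9, 29, 26, 30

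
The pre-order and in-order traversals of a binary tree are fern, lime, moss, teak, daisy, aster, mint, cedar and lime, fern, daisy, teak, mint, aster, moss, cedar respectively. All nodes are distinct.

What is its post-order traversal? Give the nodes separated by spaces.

The first element of pre-order is the root; it splits in-order into left and right subtrees.
Root fern: left subtree has 1 node {lime}, right has 6 {daisy, teak, mint, aster, moss, cedar}.
  Root moss: left subtree has 4 nodes {daisy, teak, mint, aster}, right has 1 {cedar}.
    Root teak: left subtree has 1 node {daisy}, right has 2 {mint, aster}.
      Root aster: left subtree has 1 node {mint}, right has 0 { }.

lime daisy mint aster teak cedar moss fern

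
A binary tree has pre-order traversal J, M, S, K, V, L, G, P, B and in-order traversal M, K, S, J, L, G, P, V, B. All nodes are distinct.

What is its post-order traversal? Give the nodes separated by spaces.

The first element of pre-order is the root; it splits in-order into left and right subtrees.
Root J: left subtree has 3 nodes {M, K, S}, right has 5 {L, G, P, V, B}.
  Root M: left subtree has 0 nodes { }, right has 2 {K, S}.
    Root S: left subtree has 1 node {K}, right has 0 { }.
  Root V: left subtree has 3 nodes {L, G, P}, right has 1 {B}.
    Root L: left subtree has 0 nodes { }, right has 2 {G, P}.
      Root G: left subtree has 0 nodes { }, right has 1 {P}.

K S M P G L B V J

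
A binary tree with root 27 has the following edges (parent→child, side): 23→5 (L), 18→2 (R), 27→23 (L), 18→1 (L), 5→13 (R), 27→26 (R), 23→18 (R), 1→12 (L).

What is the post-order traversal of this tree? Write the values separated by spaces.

13 5 12 1 2 18 23 26 27

Post-order visits the left subtree, then the right subtree, then the node.
At 27: go left to 23.
  At 23: go left to 5.
    At 5: no left child.
    At 5: go right to 13.
      13 is a leaf — visit 13.
    Visit 5.
  At 23: go right to 18.
    At 18: go left to 1.
      At 1: go left to 12.
        12 is a leaf — visit 12.
      At 1: no right child.
      Visit 1.
    At 18: go right to 2.
      2 is a leaf — visit 2.
    Visit 18.
  Visit 23.
At 27: go right to 26.
  26 is a leaf — visit 26.
Visit 27.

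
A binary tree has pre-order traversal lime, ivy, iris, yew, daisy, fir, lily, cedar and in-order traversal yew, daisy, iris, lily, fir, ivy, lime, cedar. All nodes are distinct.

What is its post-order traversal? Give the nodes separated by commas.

The first element of pre-order is the root; it splits in-order into left and right subtrees.
Root lime: left subtree has 6 nodes {yew, daisy, iris, lily, fir, ivy}, right has 1 {cedar}.
  Root ivy: left subtree has 5 nodes {yew, daisy, iris, lily, fir}, right has 0 { }.
    Root iris: left subtree has 2 nodes {yew, daisy}, right has 2 {lily, fir}.
      Root yew: left subtree has 0 nodes { }, right has 1 {daisy}.
      Root fir: left subtree has 1 node {lily}, right has 0 { }.

daisy, yew, lily, fir, iris, ivy, cedar, lime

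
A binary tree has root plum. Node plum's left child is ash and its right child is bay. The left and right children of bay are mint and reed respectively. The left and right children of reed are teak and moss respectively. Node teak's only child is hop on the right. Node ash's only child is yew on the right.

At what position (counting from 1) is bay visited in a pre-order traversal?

Pre-order visits the node, then its left subtree, then its right subtree.
Visit plum.
At plum: go left to ash.
  Visit ash.
  At ash: no left child.
  At ash: go right to yew.
    yew is a leaf — visit yew.
At plum: go right to bay.
  Visit bay.
  At bay: go left to mint.
    mint is a leaf — visit mint.
  At bay: go right to reed.
    Visit reed.
    At reed: go left to teak.
      Visit teak.
      At teak: no left child.
      At teak: go right to hop.
        hop is a leaf — visit hop.
    At reed: go right to moss.
      moss is a leaf — visit moss.
Full pre-order sequence: plum, ash, yew, bay, mint, reed, teak, hop, moss.

4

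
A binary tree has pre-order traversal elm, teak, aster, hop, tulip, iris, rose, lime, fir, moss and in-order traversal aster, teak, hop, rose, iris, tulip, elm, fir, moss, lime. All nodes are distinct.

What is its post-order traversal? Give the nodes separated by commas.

The first element of pre-order is the root; it splits in-order into left and right subtrees.
Root elm: left subtree has 6 nodes {aster, teak, hop, rose, iris, tulip}, right has 3 {fir, moss, lime}.
  Root teak: left subtree has 1 node {aster}, right has 4 {hop, rose, iris, tulip}.
    Root hop: left subtree has 0 nodes { }, right has 3 {rose, iris, tulip}.
      Root tulip: left subtree has 2 nodes {rose, iris}, right has 0 { }.
        Root iris: left subtree has 1 node {rose}, right has 0 { }.
  Root lime: left subtree has 2 nodes {fir, moss}, right has 0 { }.
    Root fir: left subtree has 0 nodes { }, right has 1 {moss}.

aster, rose, iris, tulip, hop, teak, moss, fir, lime, elm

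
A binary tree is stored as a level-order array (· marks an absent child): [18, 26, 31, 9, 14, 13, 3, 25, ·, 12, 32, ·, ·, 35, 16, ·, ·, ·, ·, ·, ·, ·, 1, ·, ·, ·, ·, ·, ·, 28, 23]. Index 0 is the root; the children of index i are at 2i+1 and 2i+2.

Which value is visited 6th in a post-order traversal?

Post-order visits the left subtree, then the right subtree, then the node.
At 18: go left to 26.
  At 26: go left to 9.
    At 9: go left to 25.
      25 is a leaf — visit 25.
    At 9: no right child.
    Visit 9.
  At 26: go right to 14.
    At 14: go left to 12.
      12 is a leaf — visit 12.
    At 14: go right to 32.
      At 32: no left child.
      At 32: go right to 1.
        1 is a leaf — visit 1.
      Visit 32.
    Visit 14.
  Visit 26.
At 18: go right to 31.
  At 31: go left to 13.
    13 is a leaf — visit 13.
  At 31: go right to 3.
    At 3: go left to 35.
      35 is a leaf — visit 35.
    At 3: go right to 16.
      At 16: go left to 28.
        28 is a leaf — visit 28.
      At 16: go right to 23.
        23 is a leaf — visit 23.
      Visit 16.
    Visit 3.
  Visit 31.
Visit 18.
Full post-order sequence: 25, 9, 12, 1, 32, 14, 26, 13, 35, 28, 23, 16, 3, 31, 18.

14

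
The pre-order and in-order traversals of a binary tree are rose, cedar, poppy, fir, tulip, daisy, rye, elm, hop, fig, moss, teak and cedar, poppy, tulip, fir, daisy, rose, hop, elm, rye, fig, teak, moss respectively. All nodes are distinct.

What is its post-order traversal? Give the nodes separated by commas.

tulip, daisy, fir, poppy, cedar, hop, elm, teak, moss, fig, rye, rose

The first element of pre-order is the root; it splits in-order into left and right subtrees.
Root rose: left subtree has 5 nodes {cedar, poppy, tulip, fir, daisy}, right has 6 {hop, elm, rye, fig, teak, moss}.
  Root cedar: left subtree has 0 nodes { }, right has 4 {poppy, tulip, fir, daisy}.
    Root poppy: left subtree has 0 nodes { }, right has 3 {tulip, fir, daisy}.
      Root fir: left subtree has 1 node {tulip}, right has 1 {daisy}.
  Root rye: left subtree has 2 nodes {hop, elm}, right has 3 {fig, teak, moss}.
    Root elm: left subtree has 1 node {hop}, right has 0 { }.
    Root fig: left subtree has 0 nodes { }, right has 2 {teak, moss}.
      Root moss: left subtree has 1 node {teak}, right has 0 { }.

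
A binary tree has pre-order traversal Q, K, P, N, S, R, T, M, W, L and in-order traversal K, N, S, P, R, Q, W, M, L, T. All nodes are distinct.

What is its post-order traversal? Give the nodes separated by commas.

S, N, R, P, K, W, L, M, T, Q

The first element of pre-order is the root; it splits in-order into left and right subtrees.
Root Q: left subtree has 5 nodes {K, N, S, P, R}, right has 4 {W, M, L, T}.
  Root K: left subtree has 0 nodes { }, right has 4 {N, S, P, R}.
    Root P: left subtree has 2 nodes {N, S}, right has 1 {R}.
      Root N: left subtree has 0 nodes { }, right has 1 {S}.
  Root T: left subtree has 3 nodes {W, M, L}, right has 0 { }.
    Root M: left subtree has 1 node {W}, right has 1 {L}.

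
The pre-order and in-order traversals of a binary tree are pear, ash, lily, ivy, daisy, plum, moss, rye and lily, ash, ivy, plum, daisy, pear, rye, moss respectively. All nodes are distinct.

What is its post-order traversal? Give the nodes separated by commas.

The first element of pre-order is the root; it splits in-order into left and right subtrees.
Root pear: left subtree has 5 nodes {lily, ash, ivy, plum, daisy}, right has 2 {rye, moss}.
  Root ash: left subtree has 1 node {lily}, right has 3 {ivy, plum, daisy}.
    Root ivy: left subtree has 0 nodes { }, right has 2 {plum, daisy}.
      Root daisy: left subtree has 1 node {plum}, right has 0 { }.
  Root moss: left subtree has 1 node {rye}, right has 0 { }.

lily, plum, daisy, ivy, ash, rye, moss, pear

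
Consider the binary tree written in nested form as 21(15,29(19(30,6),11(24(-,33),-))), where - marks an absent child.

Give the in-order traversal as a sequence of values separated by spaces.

15 21 30 19 6 29 24 33 11

In-order visits the left subtree, then the node, then the right subtree.
At 21: go left to 15.
  15 is a leaf — visit 15.
Visit 21.
At 21: go right to 29.
  At 29: go left to 19.
    At 19: go left to 30.
      30 is a leaf — visit 30.
    Visit 19.
    At 19: go right to 6.
      6 is a leaf — visit 6.
  Visit 29.
  At 29: go right to 11.
    At 11: go left to 24.
      At 24: no left child.
      Visit 24.
      At 24: go right to 33.
        33 is a leaf — visit 33.
    Visit 11.
    At 11: no right child.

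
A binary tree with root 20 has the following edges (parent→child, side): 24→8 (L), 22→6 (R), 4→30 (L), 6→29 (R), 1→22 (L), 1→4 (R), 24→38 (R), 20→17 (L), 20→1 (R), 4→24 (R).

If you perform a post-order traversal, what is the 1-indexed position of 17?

Post-order visits the left subtree, then the right subtree, then the node.
At 20: go left to 17.
  17 is a leaf — visit 17.
At 20: go right to 1.
  At 1: go left to 22.
    At 22: no left child.
    At 22: go right to 6.
      At 6: no left child.
      At 6: go right to 29.
        29 is a leaf — visit 29.
      Visit 6.
    Visit 22.
  At 1: go right to 4.
    At 4: go left to 30.
      30 is a leaf — visit 30.
    At 4: go right to 24.
      At 24: go left to 8.
        8 is a leaf — visit 8.
      At 24: go right to 38.
        38 is a leaf — visit 38.
      Visit 24.
    Visit 4.
  Visit 1.
Visit 20.
Full post-order sequence: 17, 29, 6, 22, 30, 8, 38, 24, 4, 1, 20.

1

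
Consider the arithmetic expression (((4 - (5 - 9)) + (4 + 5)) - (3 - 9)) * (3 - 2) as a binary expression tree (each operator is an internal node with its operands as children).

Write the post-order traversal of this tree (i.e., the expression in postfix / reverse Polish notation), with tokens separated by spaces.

4 5 9 - - 4 5 + + 3 9 - - 3 2 - *

Post-order on an expression tree gives postfix notation: for each operator, emit left operand, right operand, then the operator.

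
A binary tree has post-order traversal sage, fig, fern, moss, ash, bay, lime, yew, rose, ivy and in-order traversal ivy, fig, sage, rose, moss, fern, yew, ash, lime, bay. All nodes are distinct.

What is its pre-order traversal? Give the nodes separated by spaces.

ivy rose fig sage yew moss fern lime ash bay

The last element of post-order is the root; it splits in-order into left and right subtrees.
Root ivy: left subtree has 0 nodes { }, right has 9 {fig, sage, rose, moss, fern, yew, ash, lime, bay}.
  Root rose: left subtree has 2 nodes {fig, sage}, right has 6 {moss, fern, yew, ash, lime, bay}.
    Root fig: left subtree has 0 nodes { }, right has 1 {sage}.
    Root yew: left subtree has 2 nodes {moss, fern}, right has 3 {ash, lime, bay}.
      Root moss: left subtree has 0 nodes { }, right has 1 {fern}.
      Root lime: left subtree has 1 node {ash}, right has 1 {bay}.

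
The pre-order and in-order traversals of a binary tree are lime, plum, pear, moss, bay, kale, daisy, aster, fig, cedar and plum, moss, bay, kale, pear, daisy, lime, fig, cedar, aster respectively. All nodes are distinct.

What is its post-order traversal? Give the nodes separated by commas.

The first element of pre-order is the root; it splits in-order into left and right subtrees.
Root lime: left subtree has 6 nodes {plum, moss, bay, kale, pear, daisy}, right has 3 {fig, cedar, aster}.
  Root plum: left subtree has 0 nodes { }, right has 5 {moss, bay, kale, pear, daisy}.
    Root pear: left subtree has 3 nodes {moss, bay, kale}, right has 1 {daisy}.
      Root moss: left subtree has 0 nodes { }, right has 2 {bay, kale}.
        Root bay: left subtree has 0 nodes { }, right has 1 {kale}.
  Root aster: left subtree has 2 nodes {fig, cedar}, right has 0 { }.
    Root fig: left subtree has 0 nodes { }, right has 1 {cedar}.

kale, bay, moss, daisy, pear, plum, cedar, fig, aster, lime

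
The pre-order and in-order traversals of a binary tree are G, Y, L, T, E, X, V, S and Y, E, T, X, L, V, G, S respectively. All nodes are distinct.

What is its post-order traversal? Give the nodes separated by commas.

E, X, T, V, L, Y, S, G

The first element of pre-order is the root; it splits in-order into left and right subtrees.
Root G: left subtree has 6 nodes {Y, E, T, X, L, V}, right has 1 {S}.
  Root Y: left subtree has 0 nodes { }, right has 5 {E, T, X, L, V}.
    Root L: left subtree has 3 nodes {E, T, X}, right has 1 {V}.
      Root T: left subtree has 1 node {E}, right has 1 {X}.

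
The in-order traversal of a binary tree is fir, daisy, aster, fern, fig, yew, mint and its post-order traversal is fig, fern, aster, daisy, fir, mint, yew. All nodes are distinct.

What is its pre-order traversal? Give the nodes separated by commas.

yew, fir, daisy, aster, fern, fig, mint

The last element of post-order is the root; it splits in-order into left and right subtrees.
Root yew: left subtree has 5 nodes {fir, daisy, aster, fern, fig}, right has 1 {mint}.
  Root fir: left subtree has 0 nodes { }, right has 4 {daisy, aster, fern, fig}.
    Root daisy: left subtree has 0 nodes { }, right has 3 {aster, fern, fig}.
      Root aster: left subtree has 0 nodes { }, right has 2 {fern, fig}.
        Root fern: left subtree has 0 nodes { }, right has 1 {fig}.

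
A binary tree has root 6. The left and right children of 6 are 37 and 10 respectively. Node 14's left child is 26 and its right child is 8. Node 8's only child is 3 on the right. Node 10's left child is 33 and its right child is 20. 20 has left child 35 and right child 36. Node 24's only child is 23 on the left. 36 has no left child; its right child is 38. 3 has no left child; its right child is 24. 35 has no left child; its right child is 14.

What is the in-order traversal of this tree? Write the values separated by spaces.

In-order visits the left subtree, then the node, then the right subtree.
At 6: go left to 37.
  37 is a leaf — visit 37.
Visit 6.
At 6: go right to 10.
  At 10: go left to 33.
    33 is a leaf — visit 33.
  Visit 10.
  At 10: go right to 20.
    At 20: go left to 35.
      At 35: no left child.
      Visit 35.
      At 35: go right to 14.
        At 14: go left to 26.
          26 is a leaf — visit 26.
        Visit 14.
        At 14: go right to 8.
          At 8: no left child.
          Visit 8.
          At 8: go right to 3.
            At 3: no left child.
            Visit 3.
            At 3: go right to 24.
              At 24: go left to 23.
                23 is a leaf — visit 23.
              Visit 24.
              At 24: no right child.
    Visit 20.
    At 20: go right to 36.
      At 36: no left child.
      Visit 36.
      At 36: go right to 38.
        38 is a leaf — visit 38.

37 6 33 10 35 26 14 8 3 23 24 20 36 38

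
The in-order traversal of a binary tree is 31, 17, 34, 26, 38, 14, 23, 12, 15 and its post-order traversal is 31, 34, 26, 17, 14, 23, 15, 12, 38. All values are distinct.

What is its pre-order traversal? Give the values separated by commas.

38, 17, 31, 26, 34, 12, 23, 14, 15

The last element of post-order is the root; it splits in-order into left and right subtrees.
Root 38: left subtree has 4 nodes {31, 17, 34, 26}, right has 4 {14, 23, 12, 15}.
  Root 17: left subtree has 1 node {31}, right has 2 {34, 26}.
    Root 26: left subtree has 1 node {34}, right has 0 { }.
  Root 12: left subtree has 2 nodes {14, 23}, right has 1 {15}.
    Root 23: left subtree has 1 node {14}, right has 0 { }.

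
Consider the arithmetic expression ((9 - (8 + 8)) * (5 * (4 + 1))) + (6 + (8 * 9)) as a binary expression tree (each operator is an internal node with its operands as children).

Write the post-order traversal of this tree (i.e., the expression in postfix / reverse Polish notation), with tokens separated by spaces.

Post-order on an expression tree gives postfix notation: for each operator, emit left operand, right operand, then the operator.

9 8 8 + - 5 4 1 + * * 6 8 9 * + +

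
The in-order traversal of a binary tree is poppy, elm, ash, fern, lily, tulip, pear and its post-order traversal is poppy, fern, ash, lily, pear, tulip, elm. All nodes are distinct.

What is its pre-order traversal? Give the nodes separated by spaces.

elm poppy tulip lily ash fern pear

The last element of post-order is the root; it splits in-order into left and right subtrees.
Root elm: left subtree has 1 node {poppy}, right has 5 {ash, fern, lily, tulip, pear}.
  Root tulip: left subtree has 3 nodes {ash, fern, lily}, right has 1 {pear}.
    Root lily: left subtree has 2 nodes {ash, fern}, right has 0 { }.
      Root ash: left subtree has 0 nodes { }, right has 1 {fern}.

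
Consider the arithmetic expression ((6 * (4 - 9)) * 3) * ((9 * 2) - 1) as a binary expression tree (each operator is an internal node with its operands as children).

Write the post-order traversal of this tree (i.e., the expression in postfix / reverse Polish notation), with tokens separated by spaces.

Post-order on an expression tree gives postfix notation: for each operator, emit left operand, right operand, then the operator.

6 4 9 - * 3 * 9 2 * 1 - *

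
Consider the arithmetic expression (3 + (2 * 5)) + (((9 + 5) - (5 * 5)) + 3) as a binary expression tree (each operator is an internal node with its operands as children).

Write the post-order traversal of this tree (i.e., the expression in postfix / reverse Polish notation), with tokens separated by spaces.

3 2 5 * + 9 5 + 5 5 * - 3 + +

Post-order on an expression tree gives postfix notation: for each operator, emit left operand, right operand, then the operator.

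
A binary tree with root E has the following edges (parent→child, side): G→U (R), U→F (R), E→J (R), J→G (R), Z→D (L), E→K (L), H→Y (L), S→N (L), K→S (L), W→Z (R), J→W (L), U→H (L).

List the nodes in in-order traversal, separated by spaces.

N S K E W D Z J G Y H U F

In-order visits the left subtree, then the node, then the right subtree.
At E: go left to K.
  At K: go left to S.
    At S: go left to N.
      N is a leaf — visit N.
    Visit S.
    At S: no right child.
  Visit K.
  At K: no right child.
Visit E.
At E: go right to J.
  At J: go left to W.
    At W: no left child.
    Visit W.
    At W: go right to Z.
      At Z: go left to D.
        D is a leaf — visit D.
      Visit Z.
      At Z: no right child.
  Visit J.
  At J: go right to G.
    At G: no left child.
    Visit G.
    At G: go right to U.
      At U: go left to H.
        At H: go left to Y.
          Y is a leaf — visit Y.
        Visit H.
        At H: no right child.
      Visit U.
      At U: go right to F.
        F is a leaf — visit F.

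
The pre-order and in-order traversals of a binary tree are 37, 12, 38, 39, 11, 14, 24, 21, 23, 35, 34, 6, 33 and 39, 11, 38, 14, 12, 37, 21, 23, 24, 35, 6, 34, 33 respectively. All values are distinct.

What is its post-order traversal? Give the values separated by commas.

The first element of pre-order is the root; it splits in-order into left and right subtrees.
Root 37: left subtree has 5 nodes {39, 11, 38, 14, 12}, right has 7 {21, 23, 24, 35, 6, 34, 33}.
  Root 12: left subtree has 4 nodes {39, 11, 38, 14}, right has 0 { }.
    Root 38: left subtree has 2 nodes {39, 11}, right has 1 {14}.
      Root 39: left subtree has 0 nodes { }, right has 1 {11}.
  Root 24: left subtree has 2 nodes {21, 23}, right has 4 {35, 6, 34, 33}.
    Root 21: left subtree has 0 nodes { }, right has 1 {23}.
    Root 35: left subtree has 0 nodes { }, right has 3 {6, 34, 33}.
      Root 34: left subtree has 1 node {6}, right has 1 {33}.

11, 39, 14, 38, 12, 23, 21, 6, 33, 34, 35, 24, 37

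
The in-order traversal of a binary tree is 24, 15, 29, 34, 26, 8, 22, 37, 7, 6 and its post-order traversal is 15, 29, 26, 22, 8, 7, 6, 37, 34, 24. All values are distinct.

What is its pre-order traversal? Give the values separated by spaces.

24 34 29 15 37 8 26 22 6 7

The last element of post-order is the root; it splits in-order into left and right subtrees.
Root 24: left subtree has 0 nodes { }, right has 9 {15, 29, 34, 26, 8, 22, 37, 7, 6}.
  Root 34: left subtree has 2 nodes {15, 29}, right has 6 {26, 8, 22, 37, 7, 6}.
    Root 29: left subtree has 1 node {15}, right has 0 { }.
    Root 37: left subtree has 3 nodes {26, 8, 22}, right has 2 {7, 6}.
      Root 8: left subtree has 1 node {26}, right has 1 {22}.
      Root 6: left subtree has 1 node {7}, right has 0 { }.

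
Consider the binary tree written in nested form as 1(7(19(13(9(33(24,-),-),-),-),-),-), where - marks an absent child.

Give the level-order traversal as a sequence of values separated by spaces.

Level-order visits nodes level by level from the root, left to right within each level.
Level 0: 1
Level 1: 7
Level 2: 19
Level 3: 13
Level 4: 9
Level 5: 33
Level 6: 24

1 7 19 13 9 33 24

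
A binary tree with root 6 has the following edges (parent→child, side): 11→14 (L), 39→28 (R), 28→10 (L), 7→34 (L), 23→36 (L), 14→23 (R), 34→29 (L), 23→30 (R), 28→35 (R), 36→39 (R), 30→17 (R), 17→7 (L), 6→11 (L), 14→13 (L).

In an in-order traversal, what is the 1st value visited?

In-order visits the left subtree, then the node, then the right subtree.
At 6: go left to 11.
  At 11: go left to 14.
    At 14: go left to 13.
      13 is a leaf — visit 13.
    Visit 14.
    At 14: go right to 23.
      At 23: go left to 36.
        At 36: no left child.
        Visit 36.
        At 36: go right to 39.
          At 39: no left child.
          Visit 39.
          At 39: go right to 28.
            At 28: go left to 10.
              10 is a leaf — visit 10.
            Visit 28.
            At 28: go right to 35.
              35 is a leaf — visit 35.
      Visit 23.
      At 23: go right to 30.
        At 30: no left child.
        Visit 30.
        At 30: go right to 17.
          At 17: go left to 7.
            At 7: go left to 34.
              At 34: go left to 29.
                29 is a leaf — visit 29.
              Visit 34.
              At 34: no right child.
            Visit 7.
            At 7: no right child.
          Visit 17.
          At 17: no right child.
  Visit 11.
  At 11: no right child.
Visit 6.
At 6: no right child.
Full in-order sequence: 13, 14, 36, 39, 10, 28, 35, 23, 30, 29, 34, 7, 17, 11, 6.

13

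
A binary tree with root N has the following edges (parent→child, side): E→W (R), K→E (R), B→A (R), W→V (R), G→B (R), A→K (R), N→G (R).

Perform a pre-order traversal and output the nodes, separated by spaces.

N G B A K E W V

Pre-order visits the node, then its left subtree, then its right subtree.
Visit N.
At N: no left child.
At N: go right to G.
  Visit G.
  At G: no left child.
  At G: go right to B.
    Visit B.
    At B: no left child.
    At B: go right to A.
      Visit A.
      At A: no left child.
      At A: go right to K.
        Visit K.
        At K: no left child.
        At K: go right to E.
          Visit E.
          At E: no left child.
          At E: go right to W.
            Visit W.
            At W: no left child.
            At W: go right to V.
              V is a leaf — visit V.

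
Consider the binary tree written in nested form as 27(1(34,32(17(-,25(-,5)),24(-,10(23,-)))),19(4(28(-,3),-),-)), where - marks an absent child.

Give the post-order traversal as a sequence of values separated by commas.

Post-order visits the left subtree, then the right subtree, then the node.
At 27: go left to 1.
  At 1: go left to 34.
    34 is a leaf — visit 34.
  At 1: go right to 32.
    At 32: go left to 17.
      At 17: no left child.
      At 17: go right to 25.
        At 25: no left child.
        At 25: go right to 5.
          5 is a leaf — visit 5.
        Visit 25.
      Visit 17.
    At 32: go right to 24.
      At 24: no left child.
      At 24: go right to 10.
        At 10: go left to 23.
          23 is a leaf — visit 23.
        At 10: no right child.
        Visit 10.
      Visit 24.
    Visit 32.
  Visit 1.
At 27: go right to 19.
  At 19: go left to 4.
    At 4: go left to 28.
      At 28: no left child.
      At 28: go right to 3.
        3 is a leaf — visit 3.
      Visit 28.
    At 4: no right child.
    Visit 4.
  At 19: no right child.
  Visit 19.
Visit 27.

34, 5, 25, 17, 23, 10, 24, 32, 1, 3, 28, 4, 19, 27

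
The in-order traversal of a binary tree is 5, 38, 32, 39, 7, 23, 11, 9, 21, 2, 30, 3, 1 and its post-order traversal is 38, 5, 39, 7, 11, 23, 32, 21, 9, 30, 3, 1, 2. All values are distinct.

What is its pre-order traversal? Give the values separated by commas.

2, 9, 32, 5, 38, 23, 7, 39, 11, 21, 1, 3, 30

The last element of post-order is the root; it splits in-order into left and right subtrees.
Root 2: left subtree has 9 nodes {5, 38, 32, 39, 7, 23, 11, 9, 21}, right has 3 {30, 3, 1}.
  Root 9: left subtree has 7 nodes {5, 38, 32, 39, 7, 23, 11}, right has 1 {21}.
    Root 32: left subtree has 2 nodes {5, 38}, right has 4 {39, 7, 23, 11}.
      Root 5: left subtree has 0 nodes { }, right has 1 {38}.
      Root 23: left subtree has 2 nodes {39, 7}, right has 1 {11}.
        Root 7: left subtree has 1 node {39}, right has 0 { }.
  Root 1: left subtree has 2 nodes {30, 3}, right has 0 { }.
    Root 3: left subtree has 1 node {30}, right has 0 { }.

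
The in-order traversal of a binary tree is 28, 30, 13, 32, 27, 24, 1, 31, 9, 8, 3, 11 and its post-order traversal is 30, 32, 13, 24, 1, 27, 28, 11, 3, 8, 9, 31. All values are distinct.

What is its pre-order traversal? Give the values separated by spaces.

31 28 27 13 30 32 1 24 9 8 3 11

The last element of post-order is the root; it splits in-order into left and right subtrees.
Root 31: left subtree has 7 nodes {28, 30, 13, 32, 27, 24, 1}, right has 4 {9, 8, 3, 11}.
  Root 28: left subtree has 0 nodes { }, right has 6 {30, 13, 32, 27, 24, 1}.
    Root 27: left subtree has 3 nodes {30, 13, 32}, right has 2 {24, 1}.
      Root 13: left subtree has 1 node {30}, right has 1 {32}.
      Root 1: left subtree has 1 node {24}, right has 0 { }.
  Root 9: left subtree has 0 nodes { }, right has 3 {8, 3, 11}.
    Root 8: left subtree has 0 nodes { }, right has 2 {3, 11}.
      Root 3: left subtree has 0 nodes { }, right has 1 {11}.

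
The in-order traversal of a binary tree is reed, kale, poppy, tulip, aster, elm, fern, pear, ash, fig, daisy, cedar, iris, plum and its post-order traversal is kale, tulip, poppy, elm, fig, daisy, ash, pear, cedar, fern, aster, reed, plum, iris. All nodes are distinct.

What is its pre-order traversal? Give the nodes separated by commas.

The last element of post-order is the root; it splits in-order into left and right subtrees.
Root iris: left subtree has 12 nodes {reed, kale, poppy, tulip, aster, elm, fern, pear, ash, fig, daisy, cedar}, right has 1 {plum}.
  Root reed: left subtree has 0 nodes { }, right has 11 {kale, poppy, tulip, aster, elm, fern, pear, ash, fig, daisy, cedar}.
    Root aster: left subtree has 3 nodes {kale, poppy, tulip}, right has 7 {elm, fern, pear, ash, fig, daisy, cedar}.
      Root poppy: left subtree has 1 node {kale}, right has 1 {tulip}.
      Root fern: left subtree has 1 node {elm}, right has 5 {pear, ash, fig, daisy, cedar}.
        Root cedar: left subtree has 4 nodes {pear, ash, fig, daisy}, right has 0 { }.
          Root pear: left subtree has 0 nodes { }, right has 3 {ash, fig, daisy}.
            Root ash: left subtree has 0 nodes { }, right has 2 {fig, daisy}.
              Root daisy: left subtree has 1 node {fig}, right has 0 { }.

iris, reed, aster, poppy, kale, tulip, fern, elm, cedar, pear, ash, daisy, fig, plum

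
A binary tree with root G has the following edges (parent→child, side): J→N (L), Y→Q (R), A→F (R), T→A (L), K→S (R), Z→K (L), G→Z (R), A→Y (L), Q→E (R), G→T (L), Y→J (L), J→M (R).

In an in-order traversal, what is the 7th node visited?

A

In-order visits the left subtree, then the node, then the right subtree.
At G: go left to T.
  At T: go left to A.
    At A: go left to Y.
      At Y: go left to J.
        At J: go left to N.
          N is a leaf — visit N.
        Visit J.
        At J: go right to M.
          M is a leaf — visit M.
      Visit Y.
      At Y: go right to Q.
        At Q: no left child.
        Visit Q.
        At Q: go right to E.
          E is a leaf — visit E.
    Visit A.
    At A: go right to F.
      F is a leaf — visit F.
  Visit T.
  At T: no right child.
Visit G.
At G: go right to Z.
  At Z: go left to K.
    At K: no left child.
    Visit K.
    At K: go right to S.
      S is a leaf — visit S.
  Visit Z.
  At Z: no right child.
Full in-order sequence: N, J, M, Y, Q, E, A, F, T, G, K, S, Z.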